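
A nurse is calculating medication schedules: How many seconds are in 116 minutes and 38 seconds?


Minutes: 116
Extra seconds: 38
Seconds per minute: 60
Minutes to seconds: 116 x 60 = 6960
Total: 6960 + 38 = 6998

6998


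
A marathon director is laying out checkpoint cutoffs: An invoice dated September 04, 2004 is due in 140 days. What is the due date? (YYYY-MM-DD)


Start: 2004-09-04
Adding 140 days
Days remaining in September: 26
After September: 114 days still to add
October 2004: 31 days, 83 remaining
November 2004: 30 days, 53 remaining
December 2004: 31 days, 22 remaining
January 2005 has 31 days, need 22
Result: 2005-01-22

2005-01-22


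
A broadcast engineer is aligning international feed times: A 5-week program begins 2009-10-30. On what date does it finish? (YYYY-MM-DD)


Start: 2009-10-30
Weeks to add: 5
Convert to days: 5 x 7 = 35 days
Add 35 days to 2009-10-30
Result: 2009-12-04

2009-12-04


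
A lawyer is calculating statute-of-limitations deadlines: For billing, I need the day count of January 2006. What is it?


Month: January
Year: 2006
January is a 31-day month
Total: 31 days

31


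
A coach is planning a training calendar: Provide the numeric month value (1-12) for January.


Calendar month order:
1. January <--
2. February
January is month number 1

1


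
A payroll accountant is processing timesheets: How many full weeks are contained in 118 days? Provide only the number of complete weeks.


Total days: 118
Days per week: 7
Division: 118 / 7 = 16 remainder 6
Complete weeks: 16
Remaining days: 6

16


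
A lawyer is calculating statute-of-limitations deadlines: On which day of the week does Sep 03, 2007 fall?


Date: 2007-09-03
January 1, 2007 is a Monday
Day of year: 246
Offset from Jan 1: 245 days
245 mod 7 = 0
Result: Monday

Monday


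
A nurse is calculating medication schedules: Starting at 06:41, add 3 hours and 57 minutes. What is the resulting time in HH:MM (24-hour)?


Start time: 06:41
Adding: 3 hours 57 minutes
Minutes: 41 + 57 = 98
Minute overflow: 98 >= 60, so carry 1 hour, minutes = 38
Hours: 6 + 3 + 1 = 10
Result: 10:38

10:38


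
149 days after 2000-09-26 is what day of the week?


Start: 2000-09-26 (Tuesday)
Step 1 - find target date: add 149 days
  2000-09-26 + 149 days = 2001-02-22
Step 2 - day of week:
  149 mod 7 = 2
  Tuesday + 2 days -> Thursday
Result: Thursday (2001-02-22)

Thursday


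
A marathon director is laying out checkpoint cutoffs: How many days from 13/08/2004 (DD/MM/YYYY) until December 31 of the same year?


Start: August 13, 2004
End: December 31, 2004
Days left in August: 18
September: 30
October: 31
November: 30
December: 31
Sum of remaining months: 122
Total: 18 + 122 = 140

140


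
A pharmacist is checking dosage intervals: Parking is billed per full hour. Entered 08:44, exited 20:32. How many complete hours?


Start: 08:44
End: 20:32
Hour difference: 20 - 8 = 12 hours
Minute difference: 32 - 44 = -12 minutes
Total minutes: 708
Complete hours: 708 / 60 = 11 (remainder 48)

11


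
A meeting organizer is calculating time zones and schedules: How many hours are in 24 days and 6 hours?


Days: 24
Extra hours: 6
Hours per day: 24
Days to hours: 24 x 24 = 576
Total: 576 + 6 = 582

582


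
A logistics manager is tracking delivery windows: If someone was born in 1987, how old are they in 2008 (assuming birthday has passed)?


Birth year: 1987
Current year: 2008
Age = current year - birth year
Age = 2008 - 1987 = 21

21


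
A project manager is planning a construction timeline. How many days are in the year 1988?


Year: 1988
Check leap year rules:
Divisible by 4? Yes
Divisible by 100? No
1988 is a leap year
Days: 366

366


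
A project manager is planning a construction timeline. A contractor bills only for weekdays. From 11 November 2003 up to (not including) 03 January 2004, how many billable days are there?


Start: 2003-11-11 (Tuesday)
End (exclusive): 2004-01-03 (Saturday)
Total calendar days: 53
Full weeks: 53 // 7 = 7 -> 35 weekdays
Remaining 4 days starting on Tuesday:
  Tue(w), Wed(w), Thu(w), Fri(w) -> 4 weekdays
Total business days: 35 + 4 = 39

39


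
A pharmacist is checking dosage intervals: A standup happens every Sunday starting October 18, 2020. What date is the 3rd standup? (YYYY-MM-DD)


First occurrence: 2020-10-18 (occurrence 1)
Each occurrence is 7 days after the previous.
Occurrence 3 is 2 weeks after the first.
2 weeks = 14 days
2020-10-18 + 14 days = 2020-11-01

2020-11-01


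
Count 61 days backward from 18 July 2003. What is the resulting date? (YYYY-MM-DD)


Start: 2003-07-18
Subtracting 61 days
Days already passed in July: 18
After going back through July: 43 more days to subtract
June 2003: 30 days, 13 remaining
May 2003 has 31 days, need 13
Result: 2003-05-18

2003-05-18


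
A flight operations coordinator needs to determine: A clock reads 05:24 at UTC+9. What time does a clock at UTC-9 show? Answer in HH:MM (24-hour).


Local time: 05:24 at UTC+9 (offset 9h)
Target zone: UTC-9 (offset -9h)
Difference: -9 - (9) = -18 hours
Calculation: 5 + (-18) = -13
Wraparound: (-13) mod 24 = 11
Result: 11:24

11:24


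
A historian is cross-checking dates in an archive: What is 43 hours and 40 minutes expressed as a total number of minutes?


Hours: 43
Minutes: 40
Convert hours to minutes: 43 x 60 = 2580
Add remaining minutes: 2580 + 40 = 2620

2620


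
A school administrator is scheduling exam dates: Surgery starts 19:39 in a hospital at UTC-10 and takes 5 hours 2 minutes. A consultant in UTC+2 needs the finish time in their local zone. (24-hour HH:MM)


Start: 19:39 in UTC-10
Step 1 - add duration:
  minutes: 39 + 2 = 41
  hours: 19 + 5 + 0 = 24
  end in UTC-10: 00:41
Step 2 - convert UTC-10 -> UTC+2:
  offset difference: 2 - (-10) = 12 hours
  0 + (12) = 12 -> mod 24 = 12
Result: 12:41 in UTC+2

12:41


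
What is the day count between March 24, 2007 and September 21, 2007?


Start date: 2007-03-24
End date: 2007-09-21
Mar 2007: +8 days
Apr 2007: +30 days
May 2007: +31 days
... (4 more months)
Total: 181 days

181


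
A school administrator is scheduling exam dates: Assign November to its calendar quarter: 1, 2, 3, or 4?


Month: November (month 11)
Q1: January-March (months 1-3)
Q2: April-June (months 4-6)
Q3: July-September (months 7-9)
Q4: October-December (months 10-12)
Month 11 falls in Q4

4


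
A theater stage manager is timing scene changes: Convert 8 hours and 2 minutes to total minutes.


Hours: 8
Extra minutes: 2
Minutes per hour: 60
Hours to minutes: 8 x 60 = 480
Total: 480 + 2 = 482

482


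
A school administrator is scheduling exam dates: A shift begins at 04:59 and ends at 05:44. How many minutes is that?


Start time: 04:59 = 299 minutes from midnight
End time: 05:44 = 344 minutes from midnight
Difference: 344 - 299 = 45 minutes
That is 0 hours and 45 minutes

45


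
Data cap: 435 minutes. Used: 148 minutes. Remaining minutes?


Total budget: 435 minutes
Time used: 148 minutes
Remaining: 435 - 148 = 287 minutes
Percent used: 34.0%
Percent remaining: 66.0%

287


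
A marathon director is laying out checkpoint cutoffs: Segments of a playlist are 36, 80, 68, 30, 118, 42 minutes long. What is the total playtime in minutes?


Durations: 36, 80, 68, 30, 118, 42
Running sum: 36
+ 80 = 116
+ 68 = 184
+ 30 = 214
+ 118 = 332
+ 42 = 374
Total duration: 374 minutes
That is 6 hours and 14 minutes

374


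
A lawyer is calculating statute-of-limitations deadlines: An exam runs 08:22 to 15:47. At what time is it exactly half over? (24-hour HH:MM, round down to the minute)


Start time: 08:22 = 502 minutes from midnight
End time: 15:47 = 947 minutes from midnight
Sum: 502 + 947 = 1449
Midpoint: 1449 / 2 = 724 minutes
Convert: 724 / 60 = 12 hours, 4 minutes
Result: 12:04

12:04


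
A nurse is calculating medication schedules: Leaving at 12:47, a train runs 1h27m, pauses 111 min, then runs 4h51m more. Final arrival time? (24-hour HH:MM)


Depart: 12:47
Leg 1: +87 min -> 14:14
Layover: +111 min -> 16:05
Leg 2: +291 min -> 20:56
Total travel: 489 minutes = 8h 9m
Arrival: 20:56

20:56


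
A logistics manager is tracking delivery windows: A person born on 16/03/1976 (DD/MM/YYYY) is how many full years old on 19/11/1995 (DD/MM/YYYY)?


Birth: 1976-03-16
Reference: 1995-11-19
Year difference: 1995 - 1976 = 19
Has birthday (03-16) occurred by 11-19? Yes
Age in full years: 19

19


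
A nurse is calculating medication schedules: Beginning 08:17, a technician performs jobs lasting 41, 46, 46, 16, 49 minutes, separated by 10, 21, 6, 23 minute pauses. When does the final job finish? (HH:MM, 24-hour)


Start: 08:17 = 497 min from midnight
  after task 1 (41 min): 08:58
  after break (10 min): 09:08
  after task 2 (46 min): 09:54
  after break (21 min): 10:15
  after task 3 (46 min): 11:01
  after break (6 min): 11:07
  after task 4 (16 min): 11:23
  after break (23 min): 11:46
  after task 5 (49 min): 12:35
Total elapsed: 258 minutes
End time: 12:35

12:35


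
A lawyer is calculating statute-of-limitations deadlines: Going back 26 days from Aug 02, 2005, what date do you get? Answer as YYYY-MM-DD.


Start: 2005-08-02
Subtracting 26 days
Days already passed in August: 2
After going back through August: 24 more days to subtract
July 2005 has 31 days, need 24
Result: 2005-07-07

2005-07-07


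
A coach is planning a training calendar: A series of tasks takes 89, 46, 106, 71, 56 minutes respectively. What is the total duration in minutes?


Durations: 89, 46, 106, 71, 56
Running sum: 89
+ 46 = 135
+ 106 = 241
+ 71 = 312
+ 56 = 368
Total duration: 368 minutes
That is 6 hours and 8 minutes

368


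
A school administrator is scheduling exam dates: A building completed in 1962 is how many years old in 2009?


Birth year: 1962
Current year: 2009
Age = current year - birth year
Age = 2009 - 1962 = 47

47


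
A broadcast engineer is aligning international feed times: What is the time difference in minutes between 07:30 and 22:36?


Start time: 07:30 = 450 minutes from midnight
End time: 22:36 = 1356 minutes from midnight
Difference: 1356 - 450 = 906 minutes
That is 15 hours and 6 minutes

906


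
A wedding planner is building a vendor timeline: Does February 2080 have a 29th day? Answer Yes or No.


Year: 2080
Divisible by 4? 2080 / 4 = 520.0 -> Yes
Divisible by 100? 2080 / 100 = 20.8 -> No
Divisible by 4 but not 100, so it IS a leap year

Yes


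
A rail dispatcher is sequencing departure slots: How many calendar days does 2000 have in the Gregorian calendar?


Year: 2000
Check leap year rules:
Divisible by 4? Yes
Divisible by 100? Yes
Divisible by 400? Yes
2000 is a leap year
Days: 366

366


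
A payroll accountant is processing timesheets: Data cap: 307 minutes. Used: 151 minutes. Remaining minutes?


Total budget: 307 minutes
Time used: 151 minutes
Remaining: 307 - 151 = 156 minutes
Percent used: 49.2%
Percent remaining: 50.8%

156


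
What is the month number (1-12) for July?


Calendar month order:
6. June
7. July <--
8. August
July is month number 7

7


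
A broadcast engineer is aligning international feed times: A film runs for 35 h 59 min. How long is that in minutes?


Hours: 35
Minutes: 59
Convert hours to minutes: 35 x 60 = 2100
Add remaining minutes: 2100 + 59 = 2159

2159


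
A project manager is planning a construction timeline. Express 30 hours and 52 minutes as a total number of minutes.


Hours: 30
Extra minutes: 52
Minutes per hour: 60
Hours to minutes: 30 x 60 = 1800
Total: 1800 + 52 = 1852

1852


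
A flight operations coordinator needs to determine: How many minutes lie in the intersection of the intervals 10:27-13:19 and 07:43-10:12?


Interval A: [627, 799] minutes from midnight
Interval B: [463, 612] minutes from midnight
Overlap start = max(627, 463) = 627
Overlap end = min(799, 612) = 612
End <= start, so the intervals do not overlap: 0 minutes

0


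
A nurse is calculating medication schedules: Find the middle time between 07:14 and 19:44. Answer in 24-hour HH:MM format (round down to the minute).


Start time: 07:14 = 434 minutes from midnight
End time: 19:44 = 1184 minutes from midnight
Sum: 434 + 1184 = 1618
Midpoint: 1618 / 2 = 809 minutes
Convert: 809 / 60 = 13 hours, 29 minutes
Result: 13:29

13:29


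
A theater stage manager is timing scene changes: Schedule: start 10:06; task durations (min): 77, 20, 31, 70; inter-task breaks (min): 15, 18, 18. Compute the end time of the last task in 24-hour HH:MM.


Start: 10:06 = 606 min from midnight
  after task 1 (77 min): 11:23
  after break (15 min): 11:38
  after task 2 (20 min): 11:58
  after break (18 min): 12:16
  after task 3 (31 min): 12:47
  after break (18 min): 13:05
  after task 4 (70 min): 14:15
Total elapsed: 249 minutes
End time: 14:15

14:15


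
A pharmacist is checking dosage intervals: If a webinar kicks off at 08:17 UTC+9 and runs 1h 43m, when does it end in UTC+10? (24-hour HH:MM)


Start: 08:17 in UTC+9
Step 1 - add duration:
  minutes: 17 + 43 = 60 (carry 1h)
  hours: 8 + 1 + 1 = 10
  end in UTC+9: 10:00
Step 2 - convert UTC+9 -> UTC+10:
  offset difference: 10 - (9) = 1 hours
  10 + (1) = 11 -> mod 24 = 11
Result: 11:00 in UTC+10

11:00


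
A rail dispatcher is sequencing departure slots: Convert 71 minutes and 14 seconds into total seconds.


Minutes: 71
Seconds: 14
Convert minutes to seconds: 71 x 60 = 4260
Add remaining seconds: 4260 + 14 = 4274

4274


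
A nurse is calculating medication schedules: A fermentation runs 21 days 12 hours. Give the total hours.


Days: 21
Extra hours: 12
Hours per day: 24
Days to hours: 21 x 24 = 504
Total: 504 + 12 = 516

516


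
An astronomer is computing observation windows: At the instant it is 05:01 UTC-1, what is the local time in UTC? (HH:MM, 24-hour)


Local time: 05:01 at UTC-1 (offset -1h)
Target zone: UTC (offset 0h)
Difference: 0 - (-1) = 1 hours
Calculation: 5 + (1) = 6
Result: 06:01

06:01


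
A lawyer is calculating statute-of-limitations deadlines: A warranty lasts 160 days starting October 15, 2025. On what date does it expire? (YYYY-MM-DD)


Start: 2025-10-15
Adding 160 days
Days remaining in October: 16
After October: 144 days still to add
November 2025: 30 days, 114 remaining
December 2025: 31 days, 83 remaining
January 2026: 31 days, 52 remaining
February 2026: 28 days, 24 remaining
Result: 2026-03-24

2026-03-24


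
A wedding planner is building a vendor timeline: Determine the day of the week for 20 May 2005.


Date: 2005-05-20
January 1, 2005 is a Saturday
Day of year: 140
Offset from Jan 1: 139 days
139 mod 7 = 6
Result: Friday

Friday


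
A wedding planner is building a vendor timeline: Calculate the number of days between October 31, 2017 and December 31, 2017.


Start: October 31, 2017
End: December 31, 2017
Days left in October: 0
November: 30
December: 31
Sum of remaining months: 61
Total: 0 + 61 = 61

61


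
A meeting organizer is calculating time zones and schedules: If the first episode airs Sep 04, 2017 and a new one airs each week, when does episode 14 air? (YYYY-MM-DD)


First occurrence: 2017-09-04 (occurrence 1)
Each occurrence is 7 days after the previous.
Occurrence 14 is 13 weeks after the first.
13 weeks = 91 days
2017-09-04 + 91 days = 2017-12-04

2017-12-04


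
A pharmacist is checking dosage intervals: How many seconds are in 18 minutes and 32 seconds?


Minutes: 18
Extra seconds: 32
Seconds per minute: 60
Minutes to seconds: 18 x 60 = 1080
Total: 1080 + 32 = 1112

1112


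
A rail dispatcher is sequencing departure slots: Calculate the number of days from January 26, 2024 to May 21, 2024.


Start date: 2024-01-26
End date: 2024-05-21
Jan 2024: +6 days
Feb 2024: +29 days
Mar 2024: +31 days
Apr 2024: +30 days
May 2024: +20 days
Total: 116 days

116


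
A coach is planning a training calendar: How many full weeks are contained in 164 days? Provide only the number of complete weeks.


Total days: 164
Days per week: 7
Division: 164 / 7 = 23 remainder 3
Complete weeks: 23
Remaining days: 3

23


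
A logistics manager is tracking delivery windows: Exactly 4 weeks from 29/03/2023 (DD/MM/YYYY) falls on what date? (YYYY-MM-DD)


Start: 2023-03-29
Weeks to add: 4
Convert to days: 4 x 7 = 28 days
Add 28 days to 2023-03-29
Result: 2023-04-26

2023-04-26


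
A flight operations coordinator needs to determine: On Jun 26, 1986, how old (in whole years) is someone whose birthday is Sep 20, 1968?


Birth: 1968-09-20
Reference: 1986-06-26
Year difference: 1986 - 1968 = 18
Has birthday (09-20) occurred by 06-26? No
Birthday not yet reached this year -> subtract 1
Age in full years: 17

17


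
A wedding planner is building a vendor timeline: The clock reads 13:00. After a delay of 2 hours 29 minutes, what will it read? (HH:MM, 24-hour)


Start time: 13:00
Adding: 2 hours 29 minutes
Minutes: 0 + 29 = 29
Hours: 13 + 2 + 0 = 15
Result: 15:29

15:29


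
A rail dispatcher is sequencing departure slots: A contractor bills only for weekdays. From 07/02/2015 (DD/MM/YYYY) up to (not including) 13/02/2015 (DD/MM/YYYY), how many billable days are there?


Start: 2015-02-07 (Saturday)
End (exclusive): 2015-02-13 (Friday)
Total calendar days: 6
Full weeks: 6 // 7 = 0 -> 0 weekdays
Remaining 6 days starting on Saturday:
  Sat(-), Sun(-), Mon(w), Tue(w), Wed(w), Thu(w) -> 4 weekdays
Total business days: 0 + 4 = 4

4


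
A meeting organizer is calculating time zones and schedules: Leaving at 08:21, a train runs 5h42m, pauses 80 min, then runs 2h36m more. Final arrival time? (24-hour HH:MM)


Depart: 08:21
Leg 1: +342 min -> 14:03
Layover: +80 min -> 15:23
Leg 2: +156 min -> 17:59
Total travel: 578 minutes = 9h 38m
Arrival: 17:59

17:59


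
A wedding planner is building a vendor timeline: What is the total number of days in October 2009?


Month: October
Year: 2009
October is a 31-day month
Total: 31 days

31


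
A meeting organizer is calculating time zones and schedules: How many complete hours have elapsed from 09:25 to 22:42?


Start: 09:25
End: 22:42
Hour difference: 22 - 9 = 13 hours
Minute difference: 42 - 25 = 17 minutes
Total minutes: 797
Complete hours: 797 / 60 = 13 (remainder 17)

13


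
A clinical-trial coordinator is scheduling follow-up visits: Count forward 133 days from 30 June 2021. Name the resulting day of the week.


Start: 2021-06-30 (Wednesday)
Step 1 - find target date: add 133 days
  2021-06-30 + 133 days = 2021-11-10
Step 2 - day of week:
  133 mod 7 = 0
  Wednesday + 0 days -> Wednesday
Result: Wednesday (2021-11-10)

Wednesday


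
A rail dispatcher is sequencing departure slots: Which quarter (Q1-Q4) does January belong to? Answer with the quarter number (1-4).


Month: January (month 1)
Q1: January-March (months 1-3)
Q2: April-June (months 4-6)
Q3: July-September (months 7-9)
Q4: October-December (months 10-12)
Month 1 falls in Q1

1


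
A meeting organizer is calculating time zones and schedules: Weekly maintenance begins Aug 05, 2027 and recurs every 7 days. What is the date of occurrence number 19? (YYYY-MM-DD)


First occurrence: 2027-08-05 (occurrence 1)
Each occurrence is 7 days after the previous.
Occurrence 19 is 18 weeks after the first.
18 weeks = 126 days
2027-08-05 + 126 days = 2027-12-09

2027-12-09


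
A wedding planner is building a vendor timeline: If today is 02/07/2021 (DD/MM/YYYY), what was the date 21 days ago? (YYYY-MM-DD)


Start: 2021-07-02
Subtracting 21 days
Days already passed in July: 2
After going back through July: 19 more days to subtract
June 2021 has 30 days, need 19
Result: 2021-06-11

2021-06-11


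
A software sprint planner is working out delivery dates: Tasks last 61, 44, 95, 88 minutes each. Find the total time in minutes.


Durations: 61, 44, 95, 88
Running sum: 61
+ 44 = 105
+ 95 = 200
+ 88 = 288
Total duration: 288 minutes
That is 4 hours and 48 minutes

288


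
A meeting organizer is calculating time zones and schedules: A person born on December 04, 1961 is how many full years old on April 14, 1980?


Birth: 1961-12-04
Reference: 1980-04-14
Year difference: 1980 - 1961 = 19
Has birthday (12-04) occurred by 04-14? No
Birthday not yet reached this year -> subtract 1
Age in full years: 18

18


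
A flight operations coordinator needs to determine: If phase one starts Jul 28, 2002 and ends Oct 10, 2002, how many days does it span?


Start date: 2002-07-28
End date: 2002-10-10
Jul 2002: +4 days
Aug 2002: +31 days
Sep 2002: +30 days
Oct 2002: +9 days
Total: 74 days

74


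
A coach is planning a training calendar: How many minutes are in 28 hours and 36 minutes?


Hours: 28
Extra minutes: 36
Minutes per hour: 60
Hours to minutes: 28 x 60 = 1680
Total: 1680 + 36 = 1716

1716


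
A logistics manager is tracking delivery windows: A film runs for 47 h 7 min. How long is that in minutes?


Hours: 47
Minutes: 7
Convert hours to minutes: 47 x 60 = 2820
Add remaining minutes: 2820 + 7 = 2827

2827


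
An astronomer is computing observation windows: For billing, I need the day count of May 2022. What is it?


Month: May
Year: 2022
May is a 31-day month
Total: 31 days

31


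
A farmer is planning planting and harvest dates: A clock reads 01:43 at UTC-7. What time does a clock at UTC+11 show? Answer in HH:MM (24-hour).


Local time: 01:43 at UTC-7 (offset -7h)
Target zone: UTC+11 (offset 11h)
Difference: 11 - (-7) = 18 hours
Calculation: 1 + (18) = 19
Result: 19:43

19:43


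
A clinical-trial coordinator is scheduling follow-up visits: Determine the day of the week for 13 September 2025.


Date: 2025-09-13
January 1, 2025 is a Wednesday
Day of year: 256
Offset from Jan 1: 255 days
255 mod 7 = 3
Result: Saturday

Saturday


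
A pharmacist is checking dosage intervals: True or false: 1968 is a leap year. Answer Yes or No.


Year: 1968
Divisible by 4? 1968 / 4 = 492.0 -> Yes
Divisible by 100? 1968 / 100 = 19.68 -> No
Divisible by 4 but not 100, so it IS a leap year

Yes


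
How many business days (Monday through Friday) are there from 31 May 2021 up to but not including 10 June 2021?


Start: 2021-05-31 (Monday)
End (exclusive): 2021-06-10 (Thursday)
Total calendar days: 10
Full weeks: 10 // 7 = 1 -> 5 weekdays
Remaining 3 days starting on Monday:
  Mon(w), Tue(w), Wed(w) -> 3 weekdays
Total business days: 5 + 3 = 8

8


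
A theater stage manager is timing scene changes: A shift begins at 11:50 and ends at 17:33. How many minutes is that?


Start time: 11:50 = 710 minutes from midnight
End time: 17:33 = 1053 minutes from midnight
Difference: 1053 - 710 = 343 minutes
That is 5 hours and 43 minutes

343


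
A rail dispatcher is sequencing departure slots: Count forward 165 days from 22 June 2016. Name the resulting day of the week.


Start: 2016-06-22 (Wednesday)
Step 1 - find target date: add 165 days
  2016-06-22 + 165 days = 2016-12-04
Step 2 - day of week:
  165 mod 7 = 4
  Wednesday + 4 days -> Sunday
Result: Sunday (2016-12-04)

Sunday


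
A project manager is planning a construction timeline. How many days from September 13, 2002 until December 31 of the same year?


Start: September 13, 2002
End: December 31, 2002
Days left in September: 17
October: 31
November: 30
December: 31
Sum of remaining months: 92
Total: 17 + 92 = 109

109


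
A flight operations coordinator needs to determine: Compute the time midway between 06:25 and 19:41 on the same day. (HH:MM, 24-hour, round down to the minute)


Start time: 06:25 = 385 minutes from midnight
End time: 19:41 = 1181 minutes from midnight
Sum: 385 + 1181 = 1566
Midpoint: 1566 / 2 = 783 minutes
Convert: 783 / 60 = 13 hours, 3 minutes
Result: 13:03

13:03


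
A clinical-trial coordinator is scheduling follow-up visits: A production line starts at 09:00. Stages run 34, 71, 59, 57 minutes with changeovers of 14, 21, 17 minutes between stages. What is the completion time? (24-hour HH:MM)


Start: 09:00 = 540 min from midnight
  after task 1 (34 min): 09:34
  after break (14 min): 09:48
  after task 2 (71 min): 10:59
  after break (21 min): 11:20
  after task 3 (59 min): 12:19
  after break (17 min): 12:36
  after task 4 (57 min): 13:33
Total elapsed: 273 minutes
End time: 13:33

13:33


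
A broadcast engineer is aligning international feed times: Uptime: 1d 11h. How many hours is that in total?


Days: 1
Extra hours: 11
Hours per day: 24
Days to hours: 1 x 24 = 24
Total: 24 + 11 = 35

35


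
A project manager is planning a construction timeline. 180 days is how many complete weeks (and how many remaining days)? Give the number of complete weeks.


Total days: 180
Days per week: 7
Division: 180 / 7 = 25 remainder 5
Complete weeks: 25
Remaining days: 5

25


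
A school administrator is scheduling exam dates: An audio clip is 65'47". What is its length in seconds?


Minutes: 65
Seconds: 47
Convert minutes to seconds: 65 x 60 = 3900
Add remaining seconds: 3900 + 47 = 3947

3947


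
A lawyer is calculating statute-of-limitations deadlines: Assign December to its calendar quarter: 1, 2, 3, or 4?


Month: December (month 12)
Q1: January-March (months 1-3)
Q2: April-June (months 4-6)
Q3: July-September (months 7-9)
Q4: October-December (months 10-12)
Month 12 falls in Q4

4


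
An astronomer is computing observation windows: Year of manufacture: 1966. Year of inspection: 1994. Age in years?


Birth year: 1966
Current year: 1994
Age = current year - birth year
Age = 1994 - 1966 = 28

28


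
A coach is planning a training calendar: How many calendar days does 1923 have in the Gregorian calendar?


Year: 1923
Check leap year rules:
Divisible by 4? No
1923 is not a leap year
Days: 365

365


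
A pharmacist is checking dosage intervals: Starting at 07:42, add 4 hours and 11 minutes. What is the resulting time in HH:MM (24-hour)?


Start time: 07:42
Adding: 4 hours 11 minutes
Minutes: 42 + 11 = 53
Hours: 7 + 4 + 0 = 11
Result: 11:53

11:53


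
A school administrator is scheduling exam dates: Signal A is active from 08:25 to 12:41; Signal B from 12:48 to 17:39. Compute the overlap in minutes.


Interval A: [505, 761] minutes from midnight
Interval B: [768, 1059] minutes from midnight
Overlap start = max(505, 768) = 768
Overlap end = min(761, 1059) = 761
End <= start, so the intervals do not overlap: 0 minutes

0


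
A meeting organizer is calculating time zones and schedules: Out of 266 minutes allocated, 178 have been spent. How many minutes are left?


Total budget: 266 minutes
Time used: 178 minutes
Remaining: 266 - 178 = 88 minutes
Percent used: 66.9%
Percent remaining: 33.1%

88


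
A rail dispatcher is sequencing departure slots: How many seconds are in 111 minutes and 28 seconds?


Minutes: 111
Extra seconds: 28
Seconds per minute: 60
Minutes to seconds: 111 x 60 = 6660
Total: 6660 + 28 = 6688

6688


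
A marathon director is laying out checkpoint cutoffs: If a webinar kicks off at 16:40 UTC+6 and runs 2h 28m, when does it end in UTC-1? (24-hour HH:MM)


Start: 16:40 in UTC+6
Step 1 - add duration:
  minutes: 40 + 28 = 68 (carry 1h)
  hours: 16 + 2 + 1 = 19
  end in UTC+6: 19:08
Step 2 - convert UTC+6 -> UTC-1:
  offset difference: -1 - (6) = -7 hours
  19 + (-7) = 12 -> mod 24 = 12
Result: 12:08 in UTC-1

12:08


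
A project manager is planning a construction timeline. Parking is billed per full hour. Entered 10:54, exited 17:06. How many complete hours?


Start: 10:54
End: 17:06
Hour difference: 17 - 10 = 7 hours
Minute difference: 6 - 54 = -48 minutes
Total minutes: 372
Complete hours: 372 / 60 = 6 (remainder 12)

6


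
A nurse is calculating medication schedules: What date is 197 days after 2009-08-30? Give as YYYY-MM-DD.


Start: 2009-08-30
Adding 197 days
Days remaining in August: 1
After August: 196 days still to add
September 2009: 30 days, 166 remaining
October 2009: 31 days, 135 remaining
November 2009: 30 days, 105 remaining
December 2009: 31 days, 74 remaining
Result: 2010-03-15

2010-03-15


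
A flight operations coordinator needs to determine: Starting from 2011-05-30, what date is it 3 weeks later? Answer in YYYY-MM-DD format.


Start: 2011-05-30
Weeks to add: 3
Convert to days: 3 x 7 = 21 days
Add 21 days to 2011-05-30
Result: 2011-06-20

2011-06-20


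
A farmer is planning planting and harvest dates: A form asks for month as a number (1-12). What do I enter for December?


Calendar month order:
11. November
12. December <--
December is month number 12

12


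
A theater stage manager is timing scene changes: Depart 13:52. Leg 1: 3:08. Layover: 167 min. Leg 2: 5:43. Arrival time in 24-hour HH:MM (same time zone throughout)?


Depart: 13:52
Leg 1: +188 min -> 17:00
Layover: +167 min -> 19:47
Leg 2: +343 min -> 01:30
Total travel: 698 minutes = 11h 38m
Arrival: 01:30

01:30


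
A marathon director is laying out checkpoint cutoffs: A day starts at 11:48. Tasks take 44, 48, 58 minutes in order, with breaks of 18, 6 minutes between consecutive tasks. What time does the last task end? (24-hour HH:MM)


Start: 11:48 = 708 min from midnight
  after task 1 (44 min): 12:32
  after break (18 min): 12:50
  after task 2 (48 min): 13:38
  after break (6 min): 13:44
  after task 3 (58 min): 14:42
Total elapsed: 174 minutes
End time: 14:42

14:42


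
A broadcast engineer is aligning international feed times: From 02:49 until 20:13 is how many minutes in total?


Start time: 02:49 = 169 minutes from midnight
End time: 20:13 = 1213 minutes from midnight
Difference: 1213 - 169 = 1044 minutes
That is 17 hours and 24 minutes

1044


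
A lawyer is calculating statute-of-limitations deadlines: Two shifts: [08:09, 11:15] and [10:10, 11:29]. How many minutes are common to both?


Interval A: [489, 675] minutes from midnight
Interval B: [610, 689] minutes from midnight
Overlap start = max(489, 610) = 610
Overlap end = min(675, 689) = 675
Overlap = 675 - 610 = 65 minutes

65


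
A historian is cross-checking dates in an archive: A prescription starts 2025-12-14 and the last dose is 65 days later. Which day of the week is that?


Start: 2025-12-14 (Sunday)
Step 1 - find target date: add 65 days
  2025-12-14 + 65 days = 2026-02-17
Step 2 - day of week:
  65 mod 7 = 2
  Sunday + 2 days -> Tuesday
Result: Tuesday (2026-02-17)

Tuesday


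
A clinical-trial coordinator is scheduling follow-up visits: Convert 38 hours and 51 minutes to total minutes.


Hours: 38
Minutes: 51
Convert hours to minutes: 38 x 60 = 2280
Add remaining minutes: 2280 + 51 = 2331

2331


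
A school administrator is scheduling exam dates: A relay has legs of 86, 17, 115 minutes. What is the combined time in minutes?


Durations: 86, 17, 115
Running sum: 86
+ 17 = 103
+ 115 = 218
Total duration: 218 minutes
That is 3 hours and 38 minutes

218


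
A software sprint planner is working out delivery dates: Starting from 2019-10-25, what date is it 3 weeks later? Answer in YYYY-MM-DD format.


Start: 2019-10-25
Weeks to add: 3
Convert to days: 3 x 7 = 21 days
Add 21 days to 2019-10-25
Result: 2019-11-15

2019-11-15


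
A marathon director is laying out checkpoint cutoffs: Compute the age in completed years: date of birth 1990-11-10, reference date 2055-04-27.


Birth: 1990-11-10
Reference: 2055-04-27
Year difference: 2055 - 1990 = 65
Has birthday (11-10) occurred by 04-27? No
Birthday not yet reached this year -> subtract 1
Age in full years: 64

64


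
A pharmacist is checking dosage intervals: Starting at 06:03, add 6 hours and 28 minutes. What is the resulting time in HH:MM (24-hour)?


Start time: 06:03
Adding: 6 hours 28 minutes
Minutes: 3 + 28 = 31
Hours: 6 + 6 + 0 = 12
Result: 12:31

12:31


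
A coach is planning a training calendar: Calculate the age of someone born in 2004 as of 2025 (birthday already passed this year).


Birth year: 2004
Current year: 2025
Age = current year - birth year
Age = 2025 - 2004 = 21

21


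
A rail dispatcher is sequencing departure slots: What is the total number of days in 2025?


Year: 2025
Check leap year rules:
Divisible by 4? No
2025 is not a leap year
Days: 365

365


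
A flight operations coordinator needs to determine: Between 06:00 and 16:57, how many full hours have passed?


Start: 06:00
End: 16:57
Hour difference: 16 - 6 = 10 hours
Minute difference: 57 - 0 = 57 minutes
Total minutes: 657
Complete hours: 657 / 60 = 10 (remainder 57)

10


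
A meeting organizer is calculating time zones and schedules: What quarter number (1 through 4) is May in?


Month: May (month 5)
Q1: January-March (months 1-3)
Q2: April-June (months 4-6)
Q3: July-September (months 7-9)
Q4: October-December (months 10-12)
Month 5 falls in Q2

2


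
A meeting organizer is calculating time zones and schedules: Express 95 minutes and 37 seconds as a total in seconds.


Minutes: 95
Seconds: 37
Convert minutes to seconds: 95 x 60 = 5700
Add remaining seconds: 5700 + 37 = 5737

5737


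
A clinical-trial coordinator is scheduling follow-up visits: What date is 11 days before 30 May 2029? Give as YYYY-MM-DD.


Start: 2029-05-30
Subtracting 11 days
Days already passed in May: 30
Result: 2029-05-19

2029-05-19


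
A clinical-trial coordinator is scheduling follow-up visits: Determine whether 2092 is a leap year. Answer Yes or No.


Year: 2092
Divisible by 4? 2092 / 4 = 523.0 -> Yes
Divisible by 100? 2092 / 100 = 20.92 -> No
Divisible by 4 but not 100, so it IS a leap year

Yes


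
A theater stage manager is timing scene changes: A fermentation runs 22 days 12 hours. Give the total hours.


Days: 22
Extra hours: 12
Hours per day: 24
Days to hours: 22 x 24 = 528
Total: 528 + 12 = 540

540


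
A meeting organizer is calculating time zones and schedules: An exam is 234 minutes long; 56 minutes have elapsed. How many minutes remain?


Total budget: 234 minutes
Time used: 56 minutes
Remaining: 234 - 56 = 178 minutes
Percent used: 23.9%
Percent remaining: 76.1%

178


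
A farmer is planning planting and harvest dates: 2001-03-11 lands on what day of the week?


Date: 2001-03-11
January 1, 2001 is a Monday
Day of year: 70
Offset from Jan 1: 69 days
69 mod 7 = 6
Result: Sunday

Sunday


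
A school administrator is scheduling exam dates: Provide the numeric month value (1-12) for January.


Calendar month order:
1. January <--
2. February
January is month number 1

1


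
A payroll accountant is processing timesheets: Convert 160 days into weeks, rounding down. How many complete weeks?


Total days: 160
Days per week: 7
Division: 160 / 7 = 22 remainder 6
Complete weeks: 22
Remaining days: 6

22


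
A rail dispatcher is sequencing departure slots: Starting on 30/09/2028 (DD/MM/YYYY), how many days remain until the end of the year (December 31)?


Start: September 30, 2028
End: December 31, 2028
Days left in September: 0
October: 31
November: 30
December: 31
Sum of remaining months: 92
Total: 0 + 92 = 92

92


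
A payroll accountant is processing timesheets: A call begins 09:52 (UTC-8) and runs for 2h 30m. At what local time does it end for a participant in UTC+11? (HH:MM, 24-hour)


Start: 09:52 in UTC-8
Step 1 - add duration:
  minutes: 52 + 30 = 82 (carry 1h)
  hours: 9 + 2 + 1 = 12
  end in UTC-8: 12:22
Step 2 - convert UTC-8 -> UTC+11:
  offset difference: 11 - (-8) = 19 hours
  12 + (19) = 31 -> mod 24 = 7
Result: 07:22 in UTC+11

07:22


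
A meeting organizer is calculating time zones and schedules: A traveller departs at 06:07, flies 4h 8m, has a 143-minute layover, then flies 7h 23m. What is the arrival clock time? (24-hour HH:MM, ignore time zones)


Depart: 06:07
Leg 1: +248 min -> 10:15
Layover: +143 min -> 12:38
Leg 2: +443 min -> 20:01
Total travel: 834 minutes = 13h 54m
Arrival: 20:01

20:01


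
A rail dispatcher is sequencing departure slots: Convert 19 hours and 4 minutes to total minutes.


Hours: 19
Extra minutes: 4
Minutes per hour: 60
Hours to minutes: 19 x 60 = 1140
Total: 1140 + 4 = 1144

1144


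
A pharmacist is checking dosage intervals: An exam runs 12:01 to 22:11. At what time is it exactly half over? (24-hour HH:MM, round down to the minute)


Start time: 12:01 = 721 minutes from midnight
End time: 22:11 = 1331 minutes from midnight
Sum: 721 + 1331 = 2052
Midpoint: 2052 / 2 = 1026 minutes
Convert: 1026 / 60 = 17 hours, 6 minutes
Result: 17:06

17:06


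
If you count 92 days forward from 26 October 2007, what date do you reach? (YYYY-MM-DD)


Start: 2007-10-26
Adding 92 days
Days remaining in October: 5
After October: 87 days still to add
November 2007: 30 days, 57 remaining
December 2007: 31 days, 26 remaining
January 2008 has 31 days, need 26
Result: 2008-01-26

2008-01-26


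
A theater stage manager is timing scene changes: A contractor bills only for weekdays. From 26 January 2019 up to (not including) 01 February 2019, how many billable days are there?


Start: 2019-01-26 (Saturday)
End (exclusive): 2019-02-01 (Friday)
Total calendar days: 6
Full weeks: 6 // 7 = 0 -> 0 weekdays
Remaining 6 days starting on Saturday:
  Sat(-), Sun(-), Mon(w), Tue(w), Wed(w), Thu(w) -> 4 weekdays
Total business days: 0 + 4 = 4

4


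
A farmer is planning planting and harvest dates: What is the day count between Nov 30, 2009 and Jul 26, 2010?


Start date: 2009-11-30
End date: 2010-07-26
Nov 2009: +1 days
Dec 2009: +31 days
Jan 2010: +31 days
... (6 more months)
Total: 238 days

238


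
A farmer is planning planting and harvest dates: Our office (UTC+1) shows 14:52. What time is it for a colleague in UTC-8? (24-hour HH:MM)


Local time: 14:52 at UTC+1 (offset 1h)
Target zone: UTC-8 (offset -8h)
Difference: -8 - (1) = -9 hours
Calculation: 14 + (-9) = 5
Result: 05:52

05:52


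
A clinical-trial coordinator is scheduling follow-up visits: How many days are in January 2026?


Month: January
Year: 2026
January is a 31-day month
Total: 31 days

31


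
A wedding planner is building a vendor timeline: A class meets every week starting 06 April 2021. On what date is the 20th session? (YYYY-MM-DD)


First occurrence: 2021-04-06 (occurrence 1)
Each occurrence is 7 days after the previous.
Occurrence 20 is 19 weeks after the first.
19 weeks = 133 days
2021-04-06 + 133 days = 2021-08-17

2021-08-17


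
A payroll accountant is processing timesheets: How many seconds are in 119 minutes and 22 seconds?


Minutes: 119
Extra seconds: 22
Seconds per minute: 60
Minutes to seconds: 119 x 60 = 7140
Total: 7140 + 22 = 7162

7162


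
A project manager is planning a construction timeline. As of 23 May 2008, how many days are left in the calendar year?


Start: May 23, 2008
End: December 31, 2008
Days left in May: 8
June: 30
July: 31
August: 31
September: 30
... plus remaining months
Sum of remaining months: 214
Total: 8 + 214 = 222

222


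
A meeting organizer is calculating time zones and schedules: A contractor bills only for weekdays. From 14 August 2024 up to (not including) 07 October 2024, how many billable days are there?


Start: 2024-08-14 (Wednesday)
End (exclusive): 2024-10-07 (Monday)
Total calendar days: 54
Full weeks: 54 // 7 = 7 -> 35 weekdays
Remaining 5 days starting on Wednesday:
  Wed(w), Thu(w), Fri(w), Sat(-), Sun(-) -> 3 weekdays
Total business days: 35 + 3 = 38

38


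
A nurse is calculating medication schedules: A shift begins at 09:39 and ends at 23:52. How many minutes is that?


Start time: 09:39 = 579 minutes from midnight
End time: 23:52 = 1432 minutes from midnight
Difference: 1432 - 579 = 853 minutes
That is 14 hours and 13 minutes

853


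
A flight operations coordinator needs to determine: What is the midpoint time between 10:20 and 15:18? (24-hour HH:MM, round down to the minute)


Start time: 10:20 = 620 minutes from midnight
End time: 15:18 = 918 minutes from midnight
Sum: 620 + 918 = 1538
Midpoint: 1538 / 2 = 769 minutes
Convert: 769 / 60 = 12 hours, 49 minutes
Result: 12:49

12:49
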